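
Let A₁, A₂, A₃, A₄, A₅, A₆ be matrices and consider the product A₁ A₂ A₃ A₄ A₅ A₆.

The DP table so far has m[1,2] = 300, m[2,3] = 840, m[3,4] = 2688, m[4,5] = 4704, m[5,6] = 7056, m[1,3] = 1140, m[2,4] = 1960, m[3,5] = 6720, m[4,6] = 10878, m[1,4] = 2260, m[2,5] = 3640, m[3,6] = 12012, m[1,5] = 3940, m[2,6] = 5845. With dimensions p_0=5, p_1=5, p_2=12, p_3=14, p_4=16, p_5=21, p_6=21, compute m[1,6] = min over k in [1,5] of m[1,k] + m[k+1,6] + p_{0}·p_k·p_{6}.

6145

m[1,6] = min over k∈[1,5] of m[1,k]+m[k+1,6]+p_{0}·p_k·p_{6}.
k=1: 0 + 5845 + 5·5·21 = 6370; k=2: 300 + 12012 + 5·12·21 = 13572; k=3: 1140 + 10878 + 5·14·21 = 13488; k=4: 2260 + 7056 + 5·16·21 = 10996; k=5: 3940 + 0 + 5·21·21 = 6145.
Minimum: 6145 at k=5.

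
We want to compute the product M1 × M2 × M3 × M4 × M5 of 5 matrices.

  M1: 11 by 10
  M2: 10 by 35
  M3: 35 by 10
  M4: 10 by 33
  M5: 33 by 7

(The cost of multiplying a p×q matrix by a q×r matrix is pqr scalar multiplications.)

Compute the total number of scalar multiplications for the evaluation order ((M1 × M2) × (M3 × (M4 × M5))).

(M1 × M2): 11×10 by 10×35 → 11×35, cost 11·10·35 = 3850
(M4 × M5): 10×33 by 33×7 → 10×7, cost 10·33·7 = 2310
(M3 × (M4 × M5)): 35×10 by 10×7 → 35×7, cost 35·10·7 = 2450; cumulative 4760
((M1 × M2) × (M3 × (M4 × M5))): 11×35 by 35×7 → 11×7, cost 11·35·7 = 2695; cumulative 11305
Total: 11305 scalar multiplications.

11305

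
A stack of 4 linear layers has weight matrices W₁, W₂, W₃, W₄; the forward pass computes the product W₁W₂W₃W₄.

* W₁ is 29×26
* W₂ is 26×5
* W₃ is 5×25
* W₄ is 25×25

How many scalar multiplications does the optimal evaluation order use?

Adjacent pairs: W₁W₂ = 29·26·5 = 3770; W₂W₃ = 26·5·25 = 3250; W₃W₄ = 5·25·25 = 3125.
Length 3: W₁..W₃: k=1: 0+3250+29·26·25=22100; k=2: 3770+0+29·5·25=7395 → min 7395 | W₂..W₄: k=2: 0+3125+26·5·25=6375; k=3: 3250+0+26·25·25=19500 → min 6375.
Length 4: W₁..W₄: k=1: 0+6375+29·26·25=25225; k=2: 3770+3125+29·5·25=10520; k=3: 7395+0+29·25·25=25520 → min 10520.
Optimal order: ((W₁W₂)(W₃W₄)) with cost 10520.

10520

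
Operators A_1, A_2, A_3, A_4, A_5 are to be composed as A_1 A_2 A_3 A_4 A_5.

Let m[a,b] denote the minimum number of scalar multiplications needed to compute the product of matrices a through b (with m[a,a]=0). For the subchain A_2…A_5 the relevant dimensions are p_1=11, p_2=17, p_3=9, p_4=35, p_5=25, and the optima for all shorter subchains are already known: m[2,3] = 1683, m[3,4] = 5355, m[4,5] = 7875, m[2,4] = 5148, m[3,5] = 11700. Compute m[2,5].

12033

m[2,5] = min over k∈[2,4] of m[2,k]+m[k+1,5]+p_{1}·p_k·p_{5}.
k=2: 0 + 11700 + 11·17·25 = 16375; k=3: 1683 + 7875 + 11·9·25 = 12033; k=4: 5148 + 0 + 11·35·25 = 14773.
Minimum: 12033 at k=3.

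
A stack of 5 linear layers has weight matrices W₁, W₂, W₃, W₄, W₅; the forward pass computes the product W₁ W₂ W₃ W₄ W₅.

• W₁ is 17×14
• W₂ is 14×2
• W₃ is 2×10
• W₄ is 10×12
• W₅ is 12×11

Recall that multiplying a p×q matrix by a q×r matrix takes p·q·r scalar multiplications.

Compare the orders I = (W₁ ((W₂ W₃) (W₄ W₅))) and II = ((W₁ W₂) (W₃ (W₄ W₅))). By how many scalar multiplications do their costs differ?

3368

Order I = (W₁ ((W₂ W₃) (W₄ W₅))): (W₂ W₃): 14×2 by 2×10 → 14×10, cost 14·2·10 = 280; (W₄ W₅): 10×12 by 12×11 → 10×11, cost 10·12·11 = 1320; ((W₂ W₃) (W₄ W₅)): 14×10 by 10×11 → 14×11, cost 14·10·11 = 1540; cumulative 3140; (W₁ ((W₂ W₃) (W₄ W₅))): 17×14 by 14×11 → 17×11, cost 17·14·11 = 2618; cumulative 5758. Total 5758.
Order II = ((W₁ W₂) (W₃ (W₄ W₅))): (W₁ W₂): 17×14 by 14×2 → 17×2, cost 17·14·2 = 476; (W₄ W₅): 10×12 by 12×11 → 10×11, cost 10·12·11 = 1320; (W₃ (W₄ W₅)): 2×10 by 10×11 → 2×11, cost 2·10·11 = 220; cumulative 1540; ((W₁ W₂) (W₃ (W₄ W₅))): 17×2 by 2×11 → 17×11, cost 17·2·11 = 374; cumulative 2390. Total 2390.
Difference: |5758 − 2390| = 3368.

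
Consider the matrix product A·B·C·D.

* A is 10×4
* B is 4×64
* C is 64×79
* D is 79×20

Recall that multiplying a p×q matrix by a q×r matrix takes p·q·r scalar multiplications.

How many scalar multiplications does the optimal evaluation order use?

Adjacent pairs: AB = 10·4·64 = 2560; BC = 4·64·79 = 20224; CD = 64·79·20 = 101120.
Length 3: A..C: k=1: 0+20224+10·4·79=23384; k=2: 2560+0+10·64·79=53120 → min 23384 | B..D: k=2: 0+101120+4·64·20=106240; k=3: 20224+0+4·79·20=26544 → min 26544.
Length 4: A..D: k=1: 0+26544+10·4·20=27344; k=2: 2560+101120+10·64·20=116480; k=3: 23384+0+10·79·20=39184 → min 27344.
Optimal order: (A·((B·C)·D)) with cost 27344.

27344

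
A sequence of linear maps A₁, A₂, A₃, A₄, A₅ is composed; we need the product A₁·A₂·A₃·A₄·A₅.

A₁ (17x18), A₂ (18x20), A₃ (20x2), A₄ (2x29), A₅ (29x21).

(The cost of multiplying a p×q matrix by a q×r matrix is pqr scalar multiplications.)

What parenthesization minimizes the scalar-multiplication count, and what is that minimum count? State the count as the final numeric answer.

3264

Adjacent pairs: A₁A₂ = 17·18·20 = 6120; A₂A₃ = 18·20·2 = 720; A₃A₄ = 20·2·29 = 1160; A₄A₅ = 2·29·21 = 1218.
Length 3: A₁..A₃: k=1: 0+720+17·18·2=1332; k=2: 6120+0+17·20·2=6800 → min 1332 | A₂..A₄: k=2: 0+1160+18·20·29=11600; k=3: 720+0+18·2·29=1764 → min 1764 | A₃..A₅: k=3: 0+1218+20·2·21=2058; k=4: 1160+0+20·29·21=13340 → min 2058.
Length 4: A₁..A₄: k=1: 0+1764+17·18·29=10638; k=2: 6120+1160+17·20·29=17140; k=3: 1332+0+17·2·29=2318 → min 2318 | A₂..A₅: k=2: 0+2058+18·20·21=9618; k=3: 720+1218+18·2·21=2694; k=4: 1764+0+18·29·21=12726 → min 2694.
Length 5: A₁..A₅: k=1: 0+2694+17·18·21=9120; k=2: 6120+2058+17·20·21=15318; k=3: 1332+1218+17·2·21=3264; k=4: 2318+0+17·29·21=12671 → min 3264.
Optimal parenthesization: ((A₁·(A₂·A₃))·(A₄·A₅)) with cost 3264.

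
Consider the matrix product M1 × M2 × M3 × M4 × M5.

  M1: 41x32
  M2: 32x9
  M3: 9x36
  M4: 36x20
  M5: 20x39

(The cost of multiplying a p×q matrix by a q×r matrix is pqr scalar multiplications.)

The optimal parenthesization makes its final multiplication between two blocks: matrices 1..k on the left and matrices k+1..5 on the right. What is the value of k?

Adjacent pairs: M1M2 = 41·32·9 = 11808; M2M3 = 32·9·36 = 10368; M3M4 = 9·36·20 = 6480; M4M5 = 36·20·39 = 28080.
Length 3: M1..M3: k=1: 0+10368+41·32·36=57600; k=2: 11808+0+41·9·36=25092 → min 25092 | M2..M4: k=2: 0+6480+32·9·20=12240; k=3: 10368+0+32·36·20=33408 → min 12240 | M3..M5: k=3: 0+28080+9·36·39=40716; k=4: 6480+0+9·20·39=13500 → min 13500.
Length 4: M1..M4: k=1: 0+12240+41·32·20=38480; k=2: 11808+6480+41·9·20=25668; k=3: 25092+0+41·36·20=54612 → min 25668 | M2..M5: k=2: 0+13500+32·9·39=24732; k=3: 10368+28080+32·36·39=83376; k=4: 12240+0+32·20·39=37200 → min 24732.
Top-level splits: k=1: (M1..M1)·(M2..M5) → 0+24732+41·32·39 = 75900; k=2: (M1..M2)·(M3..M5) → 11808+13500+41·9·39 = 39699; k=3: (M1..M3)·(M4..M5) → 25092+28080+41·36·39 = 110736; k=4: (M1..M4)·(M5..M5) → 25668+0+41·20·39 = 57648.
Best split is after M2, i.e. k = 2.

2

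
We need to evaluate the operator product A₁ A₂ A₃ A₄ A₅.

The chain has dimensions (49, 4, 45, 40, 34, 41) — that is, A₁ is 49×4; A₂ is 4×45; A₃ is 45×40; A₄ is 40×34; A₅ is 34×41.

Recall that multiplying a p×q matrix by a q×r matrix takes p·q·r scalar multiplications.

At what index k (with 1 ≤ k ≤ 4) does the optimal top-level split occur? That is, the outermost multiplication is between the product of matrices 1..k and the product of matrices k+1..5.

1

Adjacent pairs: A₁A₂ = 49·4·45 = 8820; A₂A₃ = 4·45·40 = 7200; A₃A₄ = 45·40·34 = 61200; A₄A₅ = 40·34·41 = 55760.
Length 3: A₁..A₃: k=1: 0+7200+49·4·40=15040; k=2: 8820+0+49·45·40=97020 → min 15040 | A₂..A₄: k=2: 0+61200+4·45·34=67320; k=3: 7200+0+4·40·34=12640 → min 12640 | A₃..A₅: k=3: 0+55760+45·40·41=129560; k=4: 61200+0+45·34·41=123930 → min 123930.
Length 4: A₁..A₄: k=1: 0+12640+49·4·34=19304; k=2: 8820+61200+49·45·34=144990; k=3: 15040+0+49·40·34=81680 → min 19304 | A₂..A₅: k=2: 0+123930+4·45·41=131310; k=3: 7200+55760+4·40·41=69520; k=4: 12640+0+4·34·41=18216 → min 18216.
Top-level splits: k=1: (A₁..A₁)·(A₂..A₅) → 0+18216+49·4·41 = 26252; k=2: (A₁..A₂)·(A₃..A₅) → 8820+123930+49·45·41 = 223155; k=3: (A₁..A₃)·(A₄..A₅) → 15040+55760+49·40·41 = 151160; k=4: (A₁..A₄)·(A₅..A₅) → 19304+0+49·34·41 = 87610.
Best split is after A₁, i.e. k = 1.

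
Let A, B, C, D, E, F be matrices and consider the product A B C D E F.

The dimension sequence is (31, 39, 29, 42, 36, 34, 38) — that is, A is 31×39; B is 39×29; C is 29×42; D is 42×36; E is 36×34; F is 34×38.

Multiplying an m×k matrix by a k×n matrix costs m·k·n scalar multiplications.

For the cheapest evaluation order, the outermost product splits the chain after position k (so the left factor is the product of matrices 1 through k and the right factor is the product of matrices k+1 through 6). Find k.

5

Adjacent pairs: AB = 31·39·29 = 35061; BC = 39·29·42 = 47502; CD = 29·42·36 = 43848; DE = 42·36·34 = 51408; EF = 36·34·38 = 46512.
Length 3: A..C: k=1: 0+47502+31·39·42=98280; k=2: 35061+0+31·29·42=72819 → min 72819 | B..D: k=2: 0+43848+39·29·36=84564; k=3: 47502+0+39·42·36=106470 → min 84564 | C..E: k=3: 0+51408+29·42·34=92820; k=4: 43848+0+29·36·34=79344 → min 79344 | D..F: k=4: 0+46512+42·36·38=103968; k=5: 51408+0+42·34·38=105672 → min 103968.
Length 4: A..D: k=1: 0+84564+31·39·36=128088; k=2: 35061+43848+31·29·36=111273; k=3: 72819+0+31·42·36=119691 → min 111273 | B..E: k=2: 0+79344+39·29·34=117798; k=3: 47502+51408+39·42·34=154602; k=4: 84564+0+39·36·34=132300 → min 117798 | C..F: k=3: 0+103968+29·42·38=150252; k=4: 43848+46512+29·36·38=130032; k=5: 79344+0+29·34·38=116812 → min 116812.
Length 5: A..E: k=1: 0+117798+31·39·34=158904; k=2: 35061+79344+31·29·34=144971; k=3: 72819+51408+31·42·34=168495; k=4: 111273+0+31·36·34=149217 → min 144971 | B..F: k=2: 0+116812+39·29·38=159790; k=3: 47502+103968+39·42·38=213714; k=4: 84564+46512+39·36·38=184428; k=5: 117798+0+39·34·38=168186 → min 159790.
Top-level splits: k=1: (A..A)·(B..F) → 0+159790+31·39·38 = 205732; k=2: (A..B)·(C..F) → 35061+116812+31·29·38 = 186035; k=3: (A..C)·(D..F) → 72819+103968+31·42·38 = 226263; k=4: (A..D)·(E..F) → 111273+46512+31·36·38 = 200193; k=5: (A..E)·(F..F) → 144971+0+31·34·38 = 185023.
Best split is after E, i.e. k = 5.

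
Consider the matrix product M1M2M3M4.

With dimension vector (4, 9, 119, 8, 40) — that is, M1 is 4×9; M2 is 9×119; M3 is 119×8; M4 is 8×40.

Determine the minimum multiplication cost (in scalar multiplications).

9372

Adjacent pairs: M1M2 = 4·9·119 = 4284; M2M3 = 9·119·8 = 8568; M3M4 = 119·8·40 = 38080.
Length 3: M1..M3: k=1: 0+8568+4·9·8=8856; k=2: 4284+0+4·119·8=8092 → min 8092 | M2..M4: k=2: 0+38080+9·119·40=80920; k=3: 8568+0+9·8·40=11448 → min 11448.
Length 4: M1..M4: k=1: 0+11448+4·9·40=12888; k=2: 4284+38080+4·119·40=61404; k=3: 8092+0+4·8·40=9372 → min 9372.
Optimal order: (((M1M2)M3)M4) with cost 9372.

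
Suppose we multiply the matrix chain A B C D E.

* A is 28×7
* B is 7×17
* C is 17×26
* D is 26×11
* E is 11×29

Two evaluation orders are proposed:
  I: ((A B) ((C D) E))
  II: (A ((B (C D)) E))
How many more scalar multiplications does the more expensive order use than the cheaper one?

Order I = ((A B) ((C D) E)): (A B): 28×7 by 7×17 → 28×17, cost 28·7·17 = 3332; (C D): 17×26 by 26×11 → 17×11, cost 17·26·11 = 4862; ((C D) E): 17×11 by 11×29 → 17×29, cost 17·11·29 = 5423; cumulative 10285; ((A B) ((C D) E)): 28×17 by 17×29 → 28×29, cost 28·17·29 = 13804; cumulative 27421. Total 27421.
Order II = (A ((B (C D)) E)): (C D): 17×26 by 26×11 → 17×11, cost 17·26·11 = 4862; (B (C D)): 7×17 by 17×11 → 7×11, cost 7·17·11 = 1309; cumulative 6171; ((B (C D)) E): 7×11 by 11×29 → 7×29, cost 7·11·29 = 2233; cumulative 8404; (A ((B (C D)) E)): 28×7 by 7×29 → 28×29, cost 28·7·29 = 5684; cumulative 14088. Total 14088.
Difference: |27421 − 14088| = 13333.

13333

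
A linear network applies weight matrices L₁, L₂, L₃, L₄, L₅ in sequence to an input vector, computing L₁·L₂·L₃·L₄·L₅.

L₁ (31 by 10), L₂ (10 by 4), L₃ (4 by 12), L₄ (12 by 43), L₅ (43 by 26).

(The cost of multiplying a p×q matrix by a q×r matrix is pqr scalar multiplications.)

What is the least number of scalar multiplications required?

Adjacent pairs: L₁L₂ = 31·10·4 = 1240; L₂L₃ = 10·4·12 = 480; L₃L₄ = 4·12·43 = 2064; L₄L₅ = 12·43·26 = 13416.
Length 3: L₁..L₃: k=1: 0+480+31·10·12=4200; k=2: 1240+0+31·4·12=2728 → min 2728 | L₂..L₄: k=2: 0+2064+10·4·43=3784; k=3: 480+0+10·12·43=5640 → min 3784 | L₃..L₅: k=3: 0+13416+4·12·26=14664; k=4: 2064+0+4·43·26=6536 → min 6536.
Length 4: L₁..L₄: k=1: 0+3784+31·10·43=17114; k=2: 1240+2064+31·4·43=8636; k=3: 2728+0+31·12·43=18724 → min 8636 | L₂..L₅: k=2: 0+6536+10·4·26=7576; k=3: 480+13416+10·12·26=17016; k=4: 3784+0+10·43·26=14964 → min 7576.
Length 5: L₁..L₅: k=1: 0+7576+31·10·26=15636; k=2: 1240+6536+31·4·26=11000; k=3: 2728+13416+31·12·26=25816; k=4: 8636+0+31·43·26=43294 → min 11000.
Optimal order: ((L₁·L₂)·((L₃·L₄)·L₅)) with cost 11000.

11000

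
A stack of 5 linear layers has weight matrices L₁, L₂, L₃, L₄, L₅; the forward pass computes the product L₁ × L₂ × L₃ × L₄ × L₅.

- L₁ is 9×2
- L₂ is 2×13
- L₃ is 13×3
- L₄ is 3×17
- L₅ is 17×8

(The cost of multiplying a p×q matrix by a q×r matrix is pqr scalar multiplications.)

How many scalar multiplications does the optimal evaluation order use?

596

Adjacent pairs: L₁L₂ = 9·2·13 = 234; L₂L₃ = 2·13·3 = 78; L₃L₄ = 13·3·17 = 663; L₄L₅ = 3·17·8 = 408.
Length 3: L₁..L₃: k=1: 0+78+9·2·3=132; k=2: 234+0+9·13·3=585 → min 132 | L₂..L₄: k=2: 0+663+2·13·17=1105; k=3: 78+0+2·3·17=180 → min 180 | L₃..L₅: k=3: 0+408+13·3·8=720; k=4: 663+0+13·17·8=2431 → min 720.
Length 4: L₁..L₄: k=1: 0+180+9·2·17=486; k=2: 234+663+9·13·17=2886; k=3: 132+0+9·3·17=591 → min 486 | L₂..L₅: k=2: 0+720+2·13·8=928; k=3: 78+408+2·3·8=534; k=4: 180+0+2·17·8=452 → min 452.
Length 5: L₁..L₅: k=1: 0+452+9·2·8=596; k=2: 234+720+9·13·8=1890; k=3: 132+408+9·3·8=756; k=4: 486+0+9·17·8=1710 → min 596.
Optimal order: (L₁ × (((L₂ × L₃) × L₄) × L₅)) with cost 596.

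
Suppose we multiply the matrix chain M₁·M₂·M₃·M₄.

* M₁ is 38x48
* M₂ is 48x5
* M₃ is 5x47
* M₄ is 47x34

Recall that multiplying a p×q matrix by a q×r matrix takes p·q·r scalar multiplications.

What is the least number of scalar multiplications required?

Adjacent pairs: M₁M₂ = 38·48·5 = 9120; M₂M₃ = 48·5·47 = 11280; M₃M₄ = 5·47·34 = 7990.
Length 3: M₁..M₃: k=1: 0+11280+38·48·47=97008; k=2: 9120+0+38·5·47=18050 → min 18050 | M₂..M₄: k=2: 0+7990+48·5·34=16150; k=3: 11280+0+48·47·34=87984 → min 16150.
Length 4: M₁..M₄: k=1: 0+16150+38·48·34=78166; k=2: 9120+7990+38·5·34=23570; k=3: 18050+0+38·47·34=78774 → min 23570.
Optimal order: ((M₁·M₂)·(M₃·M₄)) with cost 23570.

23570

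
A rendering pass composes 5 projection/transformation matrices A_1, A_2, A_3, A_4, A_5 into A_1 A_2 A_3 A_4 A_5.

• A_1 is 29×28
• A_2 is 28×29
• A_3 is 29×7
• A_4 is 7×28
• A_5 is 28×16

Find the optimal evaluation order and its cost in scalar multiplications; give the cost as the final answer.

Adjacent pairs: A_1A_2 = 29·28·29 = 23548; A_2A_3 = 28·29·7 = 5684; A_3A_4 = 29·7·28 = 5684; A_4A_5 = 7·28·16 = 3136.
Length 3: A_1..A_3: k=1: 0+5684+29·28·7=11368; k=2: 23548+0+29·29·7=29435 → min 11368 | A_2..A_4: k=2: 0+5684+28·29·28=28420; k=3: 5684+0+28·7·28=11172 → min 11172 | A_3..A_5: k=3: 0+3136+29·7·16=6384; k=4: 5684+0+29·28·16=18676 → min 6384.
Length 4: A_1..A_4: k=1: 0+11172+29·28·28=33908; k=2: 23548+5684+29·29·28=52780; k=3: 11368+0+29·7·28=17052 → min 17052 | A_2..A_5: k=2: 0+6384+28·29·16=19376; k=3: 5684+3136+28·7·16=11956; k=4: 11172+0+28·28·16=23716 → min 11956.
Length 5: A_1..A_5: k=1: 0+11956+29·28·16=24948; k=2: 23548+6384+29·29·16=43388; k=3: 11368+3136+29·7·16=17752; k=4: 17052+0+29·28·16=30044 → min 17752.
Optimal parenthesization: ((A_1 (A_2 A_3)) (A_4 A_5)) with cost 17752.

17752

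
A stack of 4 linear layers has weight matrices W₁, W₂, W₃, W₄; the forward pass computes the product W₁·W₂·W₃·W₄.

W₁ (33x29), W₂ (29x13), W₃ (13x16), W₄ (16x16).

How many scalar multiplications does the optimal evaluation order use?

Adjacent pairs: W₁W₂ = 33·29·13 = 12441; W₂W₃ = 29·13·16 = 6032; W₃W₄ = 13·16·16 = 3328.
Length 3: W₁..W₃: k=1: 0+6032+33·29·16=21344; k=2: 12441+0+33·13·16=19305 → min 19305 | W₂..W₄: k=2: 0+3328+29·13·16=9360; k=3: 6032+0+29·16·16=13456 → min 9360.
Length 4: W₁..W₄: k=1: 0+9360+33·29·16=24672; k=2: 12441+3328+33·13·16=22633; k=3: 19305+0+33·16·16=27753 → min 22633.
Optimal order: ((W₁·W₂)·(W₃·W₄)) with cost 22633.

22633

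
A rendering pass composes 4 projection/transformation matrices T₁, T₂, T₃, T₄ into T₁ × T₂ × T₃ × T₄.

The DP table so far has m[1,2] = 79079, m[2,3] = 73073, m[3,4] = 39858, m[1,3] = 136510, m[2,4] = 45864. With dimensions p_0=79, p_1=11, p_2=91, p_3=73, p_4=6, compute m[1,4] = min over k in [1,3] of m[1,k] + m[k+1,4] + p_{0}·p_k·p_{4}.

m[1,4] = min over k∈[1,3] of m[1,k]+m[k+1,4]+p_{0}·p_k·p_{4}.
k=1: 0 + 45864 + 79·11·6 = 51078; k=2: 79079 + 39858 + 79·91·6 = 162071; k=3: 136510 + 0 + 79·73·6 = 171112.
Minimum: 51078 at k=1.

51078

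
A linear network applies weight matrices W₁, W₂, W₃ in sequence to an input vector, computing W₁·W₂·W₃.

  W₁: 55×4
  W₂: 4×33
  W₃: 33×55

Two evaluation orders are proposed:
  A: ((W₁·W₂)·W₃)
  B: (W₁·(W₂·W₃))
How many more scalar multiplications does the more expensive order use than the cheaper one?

87725

Order A = ((W₁·W₂)·W₃): (W₁·W₂): 55×4 by 4×33 → 55×33, cost 55·4·33 = 7260; ((W₁·W₂)·W₃): 55×33 by 33×55 → 55×55, cost 55·33·55 = 99825; cumulative 107085. Total 107085.
Order B = (W₁·(W₂·W₃)): (W₂·W₃): 4×33 by 33×55 → 4×55, cost 4·33·55 = 7260; (W₁·(W₂·W₃)): 55×4 by 4×55 → 55×55, cost 55·4·55 = 12100; cumulative 19360. Total 19360.
Difference: |107085 − 19360| = 87725.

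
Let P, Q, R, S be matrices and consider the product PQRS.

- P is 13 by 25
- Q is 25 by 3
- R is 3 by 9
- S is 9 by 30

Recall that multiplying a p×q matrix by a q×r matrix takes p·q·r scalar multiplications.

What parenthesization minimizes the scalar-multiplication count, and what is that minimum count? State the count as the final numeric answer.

2955

Adjacent pairs: PQ = 13·25·3 = 975; QR = 25·3·9 = 675; RS = 3·9·30 = 810.
Length 3: P..R: k=1: 0+675+13·25·9=3600; k=2: 975+0+13·3·9=1326 → min 1326 | Q..S: k=2: 0+810+25·3·30=3060; k=3: 675+0+25·9·30=7425 → min 3060.
Length 4: P..S: k=1: 0+3060+13·25·30=12810; k=2: 975+810+13·3·30=2955; k=3: 1326+0+13·9·30=4836 → min 2955.
Optimal parenthesization: ((PQ)(RS)) with cost 2955.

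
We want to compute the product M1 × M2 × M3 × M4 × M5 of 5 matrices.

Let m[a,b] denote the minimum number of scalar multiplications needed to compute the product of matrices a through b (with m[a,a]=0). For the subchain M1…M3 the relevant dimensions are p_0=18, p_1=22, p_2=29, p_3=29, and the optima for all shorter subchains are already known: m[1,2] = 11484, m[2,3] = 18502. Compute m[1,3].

m[1,3] = min over k∈[1,2] of m[1,k]+m[k+1,3]+p_{0}·p_k·p_{3}.
k=1: 0 + 18502 + 18·22·29 = 29986; k=2: 11484 + 0 + 18·29·29 = 26622.
Minimum: 26622 at k=2.

26622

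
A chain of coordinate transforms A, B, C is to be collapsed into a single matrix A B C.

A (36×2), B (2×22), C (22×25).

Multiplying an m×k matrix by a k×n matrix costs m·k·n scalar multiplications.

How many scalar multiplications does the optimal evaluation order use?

Order (A (B C)): (B C): 2×22 by 22×25 → 2×25, cost 2·22·25 = 1100; (A (B C)): 36×2 by 2×25 → 36×25, cost 36·2·25 = 1800; cumulative 2900. Total 2900.
Order ((A B) C): (A B): 36×2 by 2×22 → 36×22, cost 36·2·22 = 1584; ((A B) C): 36×22 by 22×25 → 36×25, cost 36·22·25 = 19800; cumulative 21384. Total 21384.
Minimum: 2900.

2900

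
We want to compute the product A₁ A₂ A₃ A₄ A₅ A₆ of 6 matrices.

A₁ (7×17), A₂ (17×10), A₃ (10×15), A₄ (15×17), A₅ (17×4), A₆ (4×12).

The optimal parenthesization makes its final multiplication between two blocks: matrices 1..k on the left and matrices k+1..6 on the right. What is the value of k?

Adjacent pairs: A₁A₂ = 7·17·10 = 1190; A₂A₃ = 17·10·15 = 2550; A₃A₄ = 10·15·17 = 2550; A₄A₅ = 15·17·4 = 1020; A₅A₆ = 17·4·12 = 816.
Length 3: A₁..A₃: k=1: 0+2550+7·17·15=4335; k=2: 1190+0+7·10·15=2240 → min 2240 | A₂..A₄: k=2: 0+2550+17·10·17=5440; k=3: 2550+0+17·15·17=6885 → min 5440 | A₃..A₅: k=3: 0+1020+10·15·4=1620; k=4: 2550+0+10·17·4=3230 → min 1620 | A₄..A₆: k=4: 0+816+15·17·12=3876; k=5: 1020+0+15·4·12=1740 → min 1740.
Length 4: A₁..A₄: k=1: 0+5440+7·17·17=7463; k=2: 1190+2550+7·10·17=4930; k=3: 2240+0+7·15·17=4025 → min 4025 | A₂..A₅: k=2: 0+1620+17·10·4=2300; k=3: 2550+1020+17·15·4=4590; k=4: 5440+0+17·17·4=6596 → min 2300 | A₃..A₆: k=3: 0+1740+10·15·12=3540; k=4: 2550+816+10·17·12=5406; k=5: 1620+0+10·4·12=2100 → min 2100.
Length 5: A₁..A₅: k=1: 0+2300+7·17·4=2776; k=2: 1190+1620+7·10·4=3090; k=3: 2240+1020+7·15·4=3680; k=4: 4025+0+7·17·4=4501 → min 2776 | A₂..A₆: k=2: 0+2100+17·10·12=4140; k=3: 2550+1740+17·15·12=7350; k=4: 5440+816+17·17·12=9724; k=5: 2300+0+17·4·12=3116 → min 3116.
Top-level splits: k=1: (A₁..A₁)·(A₂..A₆) → 0+3116+7·17·12 = 4544; k=2: (A₁..A₂)·(A₃..A₆) → 1190+2100+7·10·12 = 4130; k=3: (A₁..A₃)·(A₄..A₆) → 2240+1740+7·15·12 = 5240; k=4: (A₁..A₄)·(A₅..A₆) → 4025+816+7·17·12 = 6269; k=5: (A₁..A₅)·(A₆..A₆) → 2776+0+7·4·12 = 3112.
Best split is after A₅, i.e. k = 5.

5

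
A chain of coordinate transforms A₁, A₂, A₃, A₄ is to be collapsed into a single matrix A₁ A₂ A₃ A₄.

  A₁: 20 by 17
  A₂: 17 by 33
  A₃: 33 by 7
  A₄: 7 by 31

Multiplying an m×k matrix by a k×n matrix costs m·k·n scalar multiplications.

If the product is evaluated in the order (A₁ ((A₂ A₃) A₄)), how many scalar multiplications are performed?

18156

(A₂ A₃): 17×33 by 33×7 → 17×7, cost 17·33·7 = 3927
((A₂ A₃) A₄): 17×7 by 7×31 → 17×31, cost 17·7·31 = 3689; cumulative 7616
(A₁ ((A₂ A₃) A₄)): 20×17 by 17×31 → 20×31, cost 20·17·31 = 10540; cumulative 18156
Total: 18156 scalar multiplications.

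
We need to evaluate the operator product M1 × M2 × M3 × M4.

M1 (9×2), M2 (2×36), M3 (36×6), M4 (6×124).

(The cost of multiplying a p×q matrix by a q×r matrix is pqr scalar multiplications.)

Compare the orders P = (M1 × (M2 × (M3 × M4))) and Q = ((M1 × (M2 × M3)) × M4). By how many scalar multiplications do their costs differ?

Order P = (M1 × (M2 × (M3 × M4))): (M3 × M4): 36×6 by 6×124 → 36×124, cost 36·6·124 = 26784; (M2 × (M3 × M4)): 2×36 by 36×124 → 2×124, cost 2·36·124 = 8928; cumulative 35712; (M1 × (M2 × (M3 × M4))): 9×2 by 2×124 → 9×124, cost 9·2·124 = 2232; cumulative 37944. Total 37944.
Order Q = ((M1 × (M2 × M3)) × M4): (M2 × M3): 2×36 by 36×6 → 2×6, cost 2·36·6 = 432; (M1 × (M2 × M3)): 9×2 by 2×6 → 9×6, cost 9·2·6 = 108; cumulative 540; ((M1 × (M2 × M3)) × M4): 9×6 by 6×124 → 9×124, cost 9·6·124 = 6696; cumulative 7236. Total 7236.
Difference: |37944 − 7236| = 30708.

30708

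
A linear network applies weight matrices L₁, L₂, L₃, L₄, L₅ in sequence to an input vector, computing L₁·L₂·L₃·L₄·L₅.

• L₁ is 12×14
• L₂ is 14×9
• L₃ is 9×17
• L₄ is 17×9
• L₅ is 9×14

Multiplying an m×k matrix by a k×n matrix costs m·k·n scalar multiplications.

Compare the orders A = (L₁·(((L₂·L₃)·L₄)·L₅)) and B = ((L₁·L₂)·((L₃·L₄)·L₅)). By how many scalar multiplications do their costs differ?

2865

Order A = (L₁·(((L₂·L₃)·L₄)·L₅)): (L₂·L₃): 14×9 by 9×17 → 14×17, cost 14·9·17 = 2142; ((L₂·L₃)·L₄): 14×17 by 17×9 → 14×9, cost 14·17·9 = 2142; cumulative 4284; (((L₂·L₃)·L₄)·L₅): 14×9 by 9×14 → 14×14, cost 14·9·14 = 1764; cumulative 6048; (L₁·(((L₂·L₃)·L₄)·L₅)): 12×14 by 14×14 → 12×14, cost 12·14·14 = 2352; cumulative 8400. Total 8400.
Order B = ((L₁·L₂)·((L₃·L₄)·L₅)): (L₁·L₂): 12×14 by 14×9 → 12×9, cost 12·14·9 = 1512; (L₃·L₄): 9×17 by 17×9 → 9×9, cost 9·17·9 = 1377; ((L₃·L₄)·L₅): 9×9 by 9×14 → 9×14, cost 9·9·14 = 1134; cumulative 2511; ((L₁·L₂)·((L₃·L₄)·L₅)): 12×9 by 9×14 → 12×14, cost 12·9·14 = 1512; cumulative 5535. Total 5535.
Difference: |8400 − 5535| = 2865.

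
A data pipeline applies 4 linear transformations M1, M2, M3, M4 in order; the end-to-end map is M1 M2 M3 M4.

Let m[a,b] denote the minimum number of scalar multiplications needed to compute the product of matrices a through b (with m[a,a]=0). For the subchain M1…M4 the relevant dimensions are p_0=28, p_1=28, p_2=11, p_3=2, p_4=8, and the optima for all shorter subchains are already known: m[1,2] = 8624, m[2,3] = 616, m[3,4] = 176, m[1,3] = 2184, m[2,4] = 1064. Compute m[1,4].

m[1,4] = min over k∈[1,3] of m[1,k]+m[k+1,4]+p_{0}·p_k·p_{4}.
k=1: 0 + 1064 + 28·28·8 = 7336; k=2: 8624 + 176 + 28·11·8 = 11264; k=3: 2184 + 0 + 28·2·8 = 2632.
Minimum: 2632 at k=3.

2632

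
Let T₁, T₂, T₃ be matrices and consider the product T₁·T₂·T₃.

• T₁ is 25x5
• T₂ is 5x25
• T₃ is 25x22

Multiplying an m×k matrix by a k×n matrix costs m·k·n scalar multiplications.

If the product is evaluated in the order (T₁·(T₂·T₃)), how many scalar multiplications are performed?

5500

(T₂·T₃): 5×25 by 25×22 → 5×22, cost 5·25·22 = 2750
(T₁·(T₂·T₃)): 25×5 by 5×22 → 25×22, cost 25·5·22 = 2750; cumulative 5500
Total: 5500 scalar multiplications.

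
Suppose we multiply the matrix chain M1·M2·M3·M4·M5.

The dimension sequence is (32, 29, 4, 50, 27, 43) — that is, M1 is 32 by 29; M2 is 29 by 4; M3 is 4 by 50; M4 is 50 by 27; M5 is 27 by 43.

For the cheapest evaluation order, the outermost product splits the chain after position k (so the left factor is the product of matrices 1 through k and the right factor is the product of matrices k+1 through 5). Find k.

Adjacent pairs: M1M2 = 32·29·4 = 3712; M2M3 = 29·4·50 = 5800; M3M4 = 4·50·27 = 5400; M4M5 = 50·27·43 = 58050.
Length 3: M1..M3: k=1: 0+5800+32·29·50=52200; k=2: 3712+0+32·4·50=10112 → min 10112 | M2..M4: k=2: 0+5400+29·4·27=8532; k=3: 5800+0+29·50·27=44950 → min 8532 | M3..M5: k=3: 0+58050+4·50·43=66650; k=4: 5400+0+4·27·43=10044 → min 10044.
Length 4: M1..M4: k=1: 0+8532+32·29·27=33588; k=2: 3712+5400+32·4·27=12568; k=3: 10112+0+32·50·27=53312 → min 12568 | M2..M5: k=2: 0+10044+29·4·43=15032; k=3: 5800+58050+29·50·43=126200; k=4: 8532+0+29·27·43=42201 → min 15032.
Top-level splits: k=1: (M1..M1)·(M2..M5) → 0+15032+32·29·43 = 54936; k=2: (M1..M2)·(M3..M5) → 3712+10044+32·4·43 = 19260; k=3: (M1..M3)·(M4..M5) → 10112+58050+32·50·43 = 136962; k=4: (M1..M4)·(M5..M5) → 12568+0+32·27·43 = 49720.
Best split is after M2, i.e. k = 2.

2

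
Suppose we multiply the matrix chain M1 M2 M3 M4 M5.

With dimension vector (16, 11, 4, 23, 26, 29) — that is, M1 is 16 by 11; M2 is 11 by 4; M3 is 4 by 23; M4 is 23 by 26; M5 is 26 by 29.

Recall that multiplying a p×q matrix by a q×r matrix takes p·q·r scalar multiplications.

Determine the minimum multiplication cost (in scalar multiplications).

Adjacent pairs: M1M2 = 16·11·4 = 704; M2M3 = 11·4·23 = 1012; M3M4 = 4·23·26 = 2392; M4M5 = 23·26·29 = 17342.
Length 3: M1..M3: k=1: 0+1012+16·11·23=5060; k=2: 704+0+16·4·23=2176 → min 2176 | M2..M4: k=2: 0+2392+11·4·26=3536; k=3: 1012+0+11·23·26=7590 → min 3536 | M3..M5: k=3: 0+17342+4·23·29=20010; k=4: 2392+0+4·26·29=5408 → min 5408.
Length 4: M1..M4: k=1: 0+3536+16·11·26=8112; k=2: 704+2392+16·4·26=4760; k=3: 2176+0+16·23·26=11744 → min 4760 | M2..M5: k=2: 0+5408+11·4·29=6684; k=3: 1012+17342+11·23·29=25691; k=4: 3536+0+11·26·29=11830 → min 6684.
Length 5: M1..M5: k=1: 0+6684+16·11·29=11788; k=2: 704+5408+16·4·29=7968; k=3: 2176+17342+16·23·29=30190; k=4: 4760+0+16·26·29=16824 → min 7968.
Optimal order: ((M1 M2) ((M3 M4) M5)) with cost 7968.

7968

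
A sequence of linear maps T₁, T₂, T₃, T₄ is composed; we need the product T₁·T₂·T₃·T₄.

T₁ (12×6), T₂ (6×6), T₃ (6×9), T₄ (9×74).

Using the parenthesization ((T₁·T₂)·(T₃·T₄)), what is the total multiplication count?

(T₁·T₂): 12×6 by 6×6 → 12×6, cost 12·6·6 = 432
(T₃·T₄): 6×9 by 9×74 → 6×74, cost 6·9·74 = 3996
((T₁·T₂)·(T₃·T₄)): 12×6 by 6×74 → 12×74, cost 12·6·74 = 5328; cumulative 9756
Total: 9756 scalar multiplications.

9756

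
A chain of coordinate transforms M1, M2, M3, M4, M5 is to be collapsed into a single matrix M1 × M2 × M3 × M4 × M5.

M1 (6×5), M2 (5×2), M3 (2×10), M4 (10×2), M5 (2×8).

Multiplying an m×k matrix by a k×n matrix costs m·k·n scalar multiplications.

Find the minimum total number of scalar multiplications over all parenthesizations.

Adjacent pairs: M1M2 = 6·5·2 = 60; M2M3 = 5·2·10 = 100; M3M4 = 2·10·2 = 40; M4M5 = 10·2·8 = 160.
Length 3: M1..M3: k=1: 0+100+6·5·10=400; k=2: 60+0+6·2·10=180 → min 180 | M2..M4: k=2: 0+40+5·2·2=60; k=3: 100+0+5·10·2=200 → min 60 | M3..M5: k=3: 0+160+2·10·8=320; k=4: 40+0+2·2·8=72 → min 72.
Length 4: M1..M4: k=1: 0+60+6·5·2=120; k=2: 60+40+6·2·2=124; k=3: 180+0+6·10·2=300 → min 120 | M2..M5: k=2: 0+72+5·2·8=152; k=3: 100+160+5·10·8=660; k=4: 60+0+5·2·8=140 → min 140.
Length 5: M1..M5: k=1: 0+140+6·5·8=380; k=2: 60+72+6·2·8=228; k=3: 180+160+6·10·8=820; k=4: 120+0+6·2·8=216 → min 216.
Optimal order: ((M1 × (M2 × (M3 × M4))) × M5) with cost 216.

216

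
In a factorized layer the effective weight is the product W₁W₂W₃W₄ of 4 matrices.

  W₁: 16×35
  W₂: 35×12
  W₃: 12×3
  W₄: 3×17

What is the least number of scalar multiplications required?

Adjacent pairs: W₁W₂ = 16·35·12 = 6720; W₂W₃ = 35·12·3 = 1260; W₃W₄ = 12·3·17 = 612.
Length 3: W₁..W₃: k=1: 0+1260+16·35·3=2940; k=2: 6720+0+16·12·3=7296 → min 2940 | W₂..W₄: k=2: 0+612+35·12·17=7752; k=3: 1260+0+35·3·17=3045 → min 3045.
Length 4: W₁..W₄: k=1: 0+3045+16·35·17=12565; k=2: 6720+612+16·12·17=10596; k=3: 2940+0+16·3·17=3756 → min 3756.
Optimal order: ((W₁(W₂W₃))W₄) with cost 3756.

3756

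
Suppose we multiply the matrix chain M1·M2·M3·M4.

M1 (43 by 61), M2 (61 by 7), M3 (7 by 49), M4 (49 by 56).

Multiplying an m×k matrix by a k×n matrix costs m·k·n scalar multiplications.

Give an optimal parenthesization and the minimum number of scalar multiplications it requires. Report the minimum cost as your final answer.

Adjacent pairs: M1M2 = 43·61·7 = 18361; M2M3 = 61·7·49 = 20923; M3M4 = 7·49·56 = 19208.
Length 3: M1..M3: k=1: 0+20923+43·61·49=149450; k=2: 18361+0+43·7·49=33110 → min 33110 | M2..M4: k=2: 0+19208+61·7·56=43120; k=3: 20923+0+61·49·56=188307 → min 43120.
Length 4: M1..M4: k=1: 0+43120+43·61·56=190008; k=2: 18361+19208+43·7·56=54425; k=3: 33110+0+43·49·56=151102 → min 54425.
Optimal parenthesization: ((M1·M2)·(M3·M4)) with cost 54425.

54425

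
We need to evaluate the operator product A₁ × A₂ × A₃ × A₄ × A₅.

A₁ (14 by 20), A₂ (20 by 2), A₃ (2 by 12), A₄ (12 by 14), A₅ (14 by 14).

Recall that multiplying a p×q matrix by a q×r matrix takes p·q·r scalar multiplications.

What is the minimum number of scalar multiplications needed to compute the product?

1680

Adjacent pairs: A₁A₂ = 14·20·2 = 560; A₂A₃ = 20·2·12 = 480; A₃A₄ = 2·12·14 = 336; A₄A₅ = 12·14·14 = 2352.
Length 3: A₁..A₃: k=1: 0+480+14·20·12=3840; k=2: 560+0+14·2·12=896 → min 896 | A₂..A₄: k=2: 0+336+20·2·14=896; k=3: 480+0+20·12·14=3840 → min 896 | A₃..A₅: k=3: 0+2352+2·12·14=2688; k=4: 336+0+2·14·14=728 → min 728.
Length 4: A₁..A₄: k=1: 0+896+14·20·14=4816; k=2: 560+336+14·2·14=1288; k=3: 896+0+14·12·14=3248 → min 1288 | A₂..A₅: k=2: 0+728+20·2·14=1288; k=3: 480+2352+20·12·14=6192; k=4: 896+0+20·14·14=4816 → min 1288.
Length 5: A₁..A₅: k=1: 0+1288+14·20·14=5208; k=2: 560+728+14·2·14=1680; k=3: 896+2352+14·12·14=5600; k=4: 1288+0+14·14·14=4032 → min 1680.
Optimal order: ((A₁ × A₂) × ((A₃ × A₄) × A₅)) with cost 1680.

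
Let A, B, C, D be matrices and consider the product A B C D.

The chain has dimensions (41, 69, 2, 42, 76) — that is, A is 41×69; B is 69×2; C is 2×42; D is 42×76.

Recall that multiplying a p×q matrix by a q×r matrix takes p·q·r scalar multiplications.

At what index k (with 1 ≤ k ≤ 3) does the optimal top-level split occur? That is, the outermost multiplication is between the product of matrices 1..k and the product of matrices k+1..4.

Adjacent pairs: AB = 41·69·2 = 5658; BC = 69·2·42 = 5796; CD = 2·42·76 = 6384.
Length 3: A..C: k=1: 0+5796+41·69·42=124614; k=2: 5658+0+41·2·42=9102 → min 9102 | B..D: k=2: 0+6384+69·2·76=16872; k=3: 5796+0+69·42·76=226044 → min 16872.
Top-level splits: k=1: (A..A)·(B..D) → 0+16872+41·69·76 = 231876; k=2: (A..B)·(C..D) → 5658+6384+41·2·76 = 18274; k=3: (A..C)·(D..D) → 9102+0+41·42·76 = 139974.
Best split is after B, i.e. k = 2.

2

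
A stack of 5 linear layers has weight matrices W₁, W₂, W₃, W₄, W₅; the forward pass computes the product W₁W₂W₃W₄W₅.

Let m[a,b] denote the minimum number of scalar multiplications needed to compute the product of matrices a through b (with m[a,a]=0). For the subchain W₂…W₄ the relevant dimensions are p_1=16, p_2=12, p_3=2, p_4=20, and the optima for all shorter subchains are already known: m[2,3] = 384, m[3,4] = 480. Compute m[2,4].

1024

m[2,4] = min over k∈[2,3] of m[2,k]+m[k+1,4]+p_{1}·p_k·p_{4}.
k=2: 0 + 480 + 16·12·20 = 4320; k=3: 384 + 0 + 16·2·20 = 1024.
Minimum: 1024 at k=3.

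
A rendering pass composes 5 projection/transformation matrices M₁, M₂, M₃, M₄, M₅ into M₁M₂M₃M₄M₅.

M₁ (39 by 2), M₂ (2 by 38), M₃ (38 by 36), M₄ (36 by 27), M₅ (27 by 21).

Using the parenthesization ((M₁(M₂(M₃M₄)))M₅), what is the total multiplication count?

(M₃M₄): 38×36 by 36×27 → 38×27, cost 38·36·27 = 36936
(M₂(M₃M₄)): 2×38 by 38×27 → 2×27, cost 2·38·27 = 2052; cumulative 38988
(M₁(M₂(M₃M₄))): 39×2 by 2×27 → 39×27, cost 39·2·27 = 2106; cumulative 41094
((M₁(M₂(M₃M₄)))M₅): 39×27 by 27×21 → 39×21, cost 39·27·21 = 22113; cumulative 63207
Total: 63207 scalar multiplications.

63207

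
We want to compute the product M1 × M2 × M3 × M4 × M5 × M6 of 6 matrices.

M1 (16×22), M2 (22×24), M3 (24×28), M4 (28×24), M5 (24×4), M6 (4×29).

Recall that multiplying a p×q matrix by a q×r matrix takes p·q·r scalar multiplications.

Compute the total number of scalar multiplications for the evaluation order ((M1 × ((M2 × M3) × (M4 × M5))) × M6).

23200

(M2 × M3): 22×24 by 24×28 → 22×28, cost 22·24·28 = 14784
(M4 × M5): 28×24 by 24×4 → 28×4, cost 28·24·4 = 2688
((M2 × M3) × (M4 × M5)): 22×28 by 28×4 → 22×4, cost 22·28·4 = 2464; cumulative 19936
(M1 × ((M2 × M3) × (M4 × M5))): 16×22 by 22×4 → 16×4, cost 16·22·4 = 1408; cumulative 21344
((M1 × ((M2 × M3) × (M4 × M5))) × M6): 16×4 by 4×29 → 16×29, cost 16·4·29 = 1856; cumulative 23200
Total: 23200 scalar multiplications.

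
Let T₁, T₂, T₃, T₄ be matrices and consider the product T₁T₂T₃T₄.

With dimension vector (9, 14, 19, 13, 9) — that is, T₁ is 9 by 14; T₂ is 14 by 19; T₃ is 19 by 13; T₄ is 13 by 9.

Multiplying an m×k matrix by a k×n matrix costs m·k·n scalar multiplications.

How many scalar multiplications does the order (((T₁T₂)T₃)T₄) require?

5670

(T₁T₂): 9×14 by 14×19 → 9×19, cost 9·14·19 = 2394
((T₁T₂)T₃): 9×19 by 19×13 → 9×13, cost 9·19·13 = 2223; cumulative 4617
(((T₁T₂)T₃)T₄): 9×13 by 13×9 → 9×9, cost 9·13·9 = 1053; cumulative 5670
Total: 5670 scalar multiplications.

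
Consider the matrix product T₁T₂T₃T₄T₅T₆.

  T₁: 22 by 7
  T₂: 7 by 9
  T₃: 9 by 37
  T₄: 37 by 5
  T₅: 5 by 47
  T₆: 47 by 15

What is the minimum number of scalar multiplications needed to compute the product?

7925

Adjacent pairs: T₁T₂ = 22·7·9 = 1386; T₂T₃ = 7·9·37 = 2331; T₃T₄ = 9·37·5 = 1665; T₄T₅ = 37·5·47 = 8695; T₅T₆ = 5·47·15 = 3525.
Length 3: T₁..T₃: k=1: 0+2331+22·7·37=8029; k=2: 1386+0+22·9·37=8712 → min 8029 | T₂..T₄: k=2: 0+1665+7·9·5=1980; k=3: 2331+0+7·37·5=3626 → min 1980 | T₃..T₅: k=3: 0+8695+9·37·47=24346; k=4: 1665+0+9·5·47=3780 → min 3780 | T₄..T₆: k=4: 0+3525+37·5·15=6300; k=5: 8695+0+37·47·15=34780 → min 6300.
Length 4: T₁..T₄: k=1: 0+1980+22·7·5=2750; k=2: 1386+1665+22·9·5=4041; k=3: 8029+0+22·37·5=12099 → min 2750 | T₂..T₅: k=2: 0+3780+7·9·47=6741; k=3: 2331+8695+7·37·47=23199; k=4: 1980+0+7·5·47=3625 → min 3625 | T₃..T₆: k=3: 0+6300+9·37·15=11295; k=4: 1665+3525+9·5·15=5865; k=5: 3780+0+9·47·15=10125 → min 5865.
Length 5: T₁..T₅: k=1: 0+3625+22·7·47=10863; k=2: 1386+3780+22·9·47=14472; k=3: 8029+8695+22·37·47=54982; k=4: 2750+0+22·5·47=7920 → min 7920 | T₂..T₆: k=2: 0+5865+7·9·15=6810; k=3: 2331+6300+7·37·15=12516; k=4: 1980+3525+7·5·15=6030; k=5: 3625+0+7·47·15=8560 → min 6030.
Length 6: T₁..T₆: k=1: 0+6030+22·7·15=8340; k=2: 1386+5865+22·9·15=10221; k=3: 8029+6300+22·37·15=26539; k=4: 2750+3525+22·5·15=7925; k=5: 7920+0+22·47·15=23430 → min 7925.
Optimal order: ((T₁(T₂(T₃T₄)))(T₅T₆)) with cost 7925.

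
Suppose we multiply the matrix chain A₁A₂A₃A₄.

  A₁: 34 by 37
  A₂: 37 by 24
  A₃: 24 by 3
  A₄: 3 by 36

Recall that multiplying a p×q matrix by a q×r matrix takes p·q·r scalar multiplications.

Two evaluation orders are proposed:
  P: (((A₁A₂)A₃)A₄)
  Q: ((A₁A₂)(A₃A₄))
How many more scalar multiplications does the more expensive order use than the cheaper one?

25848

Order P = (((A₁A₂)A₃)A₄): (A₁A₂): 34×37 by 37×24 → 34×24, cost 34·37·24 = 30192; ((A₁A₂)A₃): 34×24 by 24×3 → 34×3, cost 34·24·3 = 2448; cumulative 32640; (((A₁A₂)A₃)A₄): 34×3 by 3×36 → 34×36, cost 34·3·36 = 3672; cumulative 36312. Total 36312.
Order Q = ((A₁A₂)(A₃A₄)): (A₁A₂): 34×37 by 37×24 → 34×24, cost 34·37·24 = 30192; (A₃A₄): 24×3 by 3×36 → 24×36, cost 24·3·36 = 2592; ((A₁A₂)(A₃A₄)): 34×24 by 24×36 → 34×36, cost 34·24·36 = 29376; cumulative 62160. Total 62160.
Difference: |36312 − 62160| = 25848.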